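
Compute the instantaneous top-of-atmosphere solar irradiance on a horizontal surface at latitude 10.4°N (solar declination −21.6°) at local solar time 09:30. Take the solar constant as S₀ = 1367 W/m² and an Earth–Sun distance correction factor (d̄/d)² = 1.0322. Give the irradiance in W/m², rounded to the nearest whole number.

Hour angle H = 15° × (9.5 − 12) = -37.50°.
cos θ_z = sin(10.4°) sin(-21.6°) + cos(10.4°) cos(-21.6°) cos(-37.50°) = -0.0665 + 0.7255 = 0.6590.
Top-of-atmosphere irradiance = S₀ (d̄/d)² cos θ_z = 1367 × 1.0322 × 0.6590 = 929.86 W/m².

930 W/m²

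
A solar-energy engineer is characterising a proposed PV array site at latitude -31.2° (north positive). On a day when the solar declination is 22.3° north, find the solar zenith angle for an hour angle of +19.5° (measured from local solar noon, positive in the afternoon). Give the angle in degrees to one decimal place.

56.7°

With φ = -31.2°, δ = 22.3°, H = 19.50°: sin φ sin δ = -0.1966, cos φ cos δ cos H = 0.7460, so cos θ_z = 0.5494.
θ_z = arccos(0.5494) = 56.67°.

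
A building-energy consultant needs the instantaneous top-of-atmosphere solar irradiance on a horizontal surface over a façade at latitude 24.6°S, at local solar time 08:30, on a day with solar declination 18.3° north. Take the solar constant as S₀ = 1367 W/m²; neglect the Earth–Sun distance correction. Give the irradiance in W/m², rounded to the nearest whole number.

540 W/m²

Hour angle H = 15° × (8.5 − 12) = -52.50°.
With φ = -24.6°, δ = 18.3°, H = -52.50°: sin φ sin δ = -0.1307, cos φ cos δ cos H = 0.5255, so cos θ_z = 0.3948.
Top-of-atmosphere irradiance = S₀ cos θ_z = 1367 × 0.3948 = 539.69 W/m².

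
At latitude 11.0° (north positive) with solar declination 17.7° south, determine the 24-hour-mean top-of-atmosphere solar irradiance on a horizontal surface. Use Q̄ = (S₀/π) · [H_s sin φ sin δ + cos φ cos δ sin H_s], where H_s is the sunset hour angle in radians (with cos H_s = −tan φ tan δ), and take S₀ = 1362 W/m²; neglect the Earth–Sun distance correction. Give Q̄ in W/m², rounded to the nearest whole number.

367 W/m²

−tan φ tan δ = −(0.1944)(-0.3191) = 0.0620; H_s = arccos(0.0620) = 86.45°. In radians, H_s = 1.5088.
H_s sin φ sin δ = 1.5088 × 0.1908 × -0.3040 = -0.0875.
cos φ cos δ sin H_s = 0.9816 × 0.9527 × 0.9981 = 0.9334.
Q̄ = (1362/π) × (-0.0875 + 0.9334) = 433.54 × 0.8459 = 366.73 W/m².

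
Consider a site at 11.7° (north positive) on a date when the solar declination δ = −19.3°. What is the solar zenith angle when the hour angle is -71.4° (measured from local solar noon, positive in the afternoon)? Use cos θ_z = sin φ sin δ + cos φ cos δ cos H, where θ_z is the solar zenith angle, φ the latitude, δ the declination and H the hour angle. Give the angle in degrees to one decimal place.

76.8°

cos θ_z = sin φ sin δ + cos φ cos δ cos H = (0.2028)(-0.3305) + (0.9792)(0.9438)(0.3190) = 0.2278.
θ_z = arccos(0.2278) = 76.83°.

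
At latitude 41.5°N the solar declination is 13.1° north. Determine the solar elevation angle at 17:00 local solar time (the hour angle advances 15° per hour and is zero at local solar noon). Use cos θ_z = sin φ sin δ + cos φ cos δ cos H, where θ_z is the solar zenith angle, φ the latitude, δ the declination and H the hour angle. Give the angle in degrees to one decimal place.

19.8°

Hour angle H = 15° × (17 − 12) = 75.00°.
cos θ_z = sin φ sin δ + cos φ cos δ cos H = (0.6626)(0.2267) + (0.7490)(0.9740)(0.2588) = 0.3390.
θ_z = arccos(0.3390) = 70.18°, so the elevation is 90° − 70.18° = 19.82°.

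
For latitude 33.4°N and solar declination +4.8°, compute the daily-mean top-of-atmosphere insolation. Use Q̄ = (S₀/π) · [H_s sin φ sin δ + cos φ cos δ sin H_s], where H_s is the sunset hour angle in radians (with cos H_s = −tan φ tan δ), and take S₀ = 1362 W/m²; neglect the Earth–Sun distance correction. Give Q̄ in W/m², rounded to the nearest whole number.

393 W/m²

cos H_s = −tan(33.4°) · tan(4.8°) = -0.0554, so H_s = arccos(-0.0554) = 93.18°. In radians, H_s = 1.6263.
H_s sin φ sin δ = 1.6263 × 0.5505 × 0.0837 = 0.0749.
cos φ cos δ sin H_s = 0.8348 × 0.9965 × 0.9985 = 0.8306.
Q̄ = (1362/π) × (0.0749 + 0.8306) = 433.54 × 0.9055 = 392.57 W/m².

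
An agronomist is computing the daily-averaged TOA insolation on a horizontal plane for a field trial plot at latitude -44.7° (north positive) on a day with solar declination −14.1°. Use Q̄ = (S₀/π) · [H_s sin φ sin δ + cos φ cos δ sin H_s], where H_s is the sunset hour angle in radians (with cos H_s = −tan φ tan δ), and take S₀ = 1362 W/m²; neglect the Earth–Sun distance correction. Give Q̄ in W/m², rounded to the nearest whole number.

425 W/m²

cos H_s = −tan(-44.7°) · tan(-14.1°) = -0.2486, so H_s = arccos(-0.2486) = 104.39°. In radians, H_s = 1.8219.
H_s sin φ sin δ = 1.8219 × -0.7034 × -0.2436 = 0.3122.
cos φ cos δ sin H_s = 0.7108 × 0.9699 × 0.9686 = 0.6678.
Q̄ = (1362/π) × (0.3122 + 0.6678) = 433.54 × 0.9800 = 424.87 W/m².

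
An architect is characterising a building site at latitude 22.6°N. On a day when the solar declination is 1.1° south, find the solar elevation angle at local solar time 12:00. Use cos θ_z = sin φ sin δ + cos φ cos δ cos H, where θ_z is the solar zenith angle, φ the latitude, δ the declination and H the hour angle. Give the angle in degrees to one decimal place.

66.3°

Hour angle H = 15° × (12 − 12) = 0.00°.
With φ = 22.6°, δ = -1.1°, H = 0.00°: sin φ sin δ = -0.0074, cos φ cos δ cos H = 0.9230, so cos θ_z = 0.9156.
θ_z = arccos(0.9156) = 23.71°, so the elevation is 90° − 23.71° = 66.29°.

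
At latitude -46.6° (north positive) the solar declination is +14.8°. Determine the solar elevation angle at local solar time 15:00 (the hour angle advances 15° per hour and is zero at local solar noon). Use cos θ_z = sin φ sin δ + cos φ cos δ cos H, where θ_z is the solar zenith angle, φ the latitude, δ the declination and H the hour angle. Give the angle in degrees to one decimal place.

16.5°

Hour angle H = 15° × (15 − 12) = 45.00°.
cos θ_z = sin(-46.6°) sin(14.8°) + cos(-46.6°) cos(14.8°) cos(45.00°) = -0.1856 + 0.4697 = 0.2841.
θ_z = arccos(0.2841) = 73.49°, so the elevation is 90° − 73.49° = 16.51°.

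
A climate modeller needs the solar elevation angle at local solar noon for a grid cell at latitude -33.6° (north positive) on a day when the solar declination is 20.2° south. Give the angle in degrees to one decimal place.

76.6°

At local solar noon the hour angle is zero, so the elevation is 90° − |φ − δ| = 90° − |-33.6° − (-20.2°)| = 90° − 13.4° = 76.6°.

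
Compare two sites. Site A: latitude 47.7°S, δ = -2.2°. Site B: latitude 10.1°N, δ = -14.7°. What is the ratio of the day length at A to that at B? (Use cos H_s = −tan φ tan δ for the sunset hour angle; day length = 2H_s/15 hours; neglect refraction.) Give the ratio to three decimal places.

1.058

A: H_s = arccos(−tan -47.7° · tan -2.2°) = 92.42°, so 2H_s/15 = 12.3227 h.
B: H_s = arccos(−tan 10.1° · tan -14.7°) = 87.32°, so 2H_s/15 = 11.6427 h.
Ratio A/B = 12.3227 / 11.6427 = 1.0584.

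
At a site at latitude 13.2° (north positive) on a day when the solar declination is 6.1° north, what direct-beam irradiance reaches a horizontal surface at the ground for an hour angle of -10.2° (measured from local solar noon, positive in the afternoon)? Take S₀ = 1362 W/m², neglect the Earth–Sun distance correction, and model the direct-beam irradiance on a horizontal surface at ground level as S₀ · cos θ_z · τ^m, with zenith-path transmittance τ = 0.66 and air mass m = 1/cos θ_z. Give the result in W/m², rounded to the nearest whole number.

870 W/m²

cos θ_z = sin(13.2°) sin(6.1°) + cos(13.2°) cos(6.1°) cos(-10.20°) = 0.0243 + 0.9528 = 0.9771.
Air mass m = 1/cos θ_z = 1/0.9771 = 1.023; τ^m = 0.66^1.023 = 0.6537.
Surface direct beam = 1362 × 0.9771 × 0.6537 = 869.95 W/m².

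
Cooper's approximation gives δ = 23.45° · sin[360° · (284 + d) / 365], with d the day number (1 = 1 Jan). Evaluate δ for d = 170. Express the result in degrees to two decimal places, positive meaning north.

+23.43°

360 × (284 + 170) / 365 = 447.781°; sin(447.781°) = 0.9993.
δ = 23.45 × 0.9993 = 23.434° ≈ +23.43°.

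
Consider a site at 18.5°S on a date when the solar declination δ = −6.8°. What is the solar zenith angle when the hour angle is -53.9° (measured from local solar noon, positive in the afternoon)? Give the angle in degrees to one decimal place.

cos θ_z = sin(-18.5°) sin(-6.8°) + cos(-18.5°) cos(-6.8°) cos(-53.90°) = 0.0376 + 0.5548 = 0.5924.
θ_z = arccos(0.5924) = 53.67°.

53.7°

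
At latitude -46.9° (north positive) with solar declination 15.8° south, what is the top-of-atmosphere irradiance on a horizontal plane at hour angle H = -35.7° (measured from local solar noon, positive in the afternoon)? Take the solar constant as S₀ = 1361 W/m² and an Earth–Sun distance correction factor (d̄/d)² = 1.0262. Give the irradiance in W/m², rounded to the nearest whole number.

cos θ_z = sin(-46.9°) sin(-15.8°) + cos(-46.9°) cos(-15.8°) cos(-35.70°) = 0.1988 + 0.5339 = 0.7327.
Top-of-atmosphere irradiance = S₀ (d̄/d)² cos θ_z = 1361 × 1.0262 × 0.7327 = 1023.33 W/m².

1023 W/m²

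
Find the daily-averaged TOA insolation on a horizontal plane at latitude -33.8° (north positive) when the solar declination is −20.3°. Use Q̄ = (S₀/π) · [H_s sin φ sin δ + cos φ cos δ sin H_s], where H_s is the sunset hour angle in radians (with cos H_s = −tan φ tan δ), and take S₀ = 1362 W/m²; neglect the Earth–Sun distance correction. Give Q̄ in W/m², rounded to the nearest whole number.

The sunset hour angle satisfies cos H_s = −tan φ tan δ = -0.2476, giving H_s = 104.34°. In radians, H_s = 1.8211.
H_s sin φ sin δ = 1.8211 × -0.5563 × -0.3469 = 0.3514.
cos φ cos δ sin H_s = 0.8310 × 0.9379 × 0.9688 = 0.7551.
Q̄ = (1362/π) × (0.3514 + 0.7551) = 433.54 × 1.1065 = 479.71 W/m².

480 W/m²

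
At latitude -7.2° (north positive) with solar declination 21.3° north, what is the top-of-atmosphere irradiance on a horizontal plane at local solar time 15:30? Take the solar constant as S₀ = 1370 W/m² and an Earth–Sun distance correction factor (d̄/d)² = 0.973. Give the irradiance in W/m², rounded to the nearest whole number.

689 W/m²

Hour angle H = 15° × (15.5 − 12) = 52.50°.
cos θ_z = sin φ sin δ + cos φ cos δ cos H = (-0.1253)(0.3633) + (0.9921)(0.9317)(0.6088) = 0.5172.
Top-of-atmosphere irradiance = S₀ (d̄/d)² cos θ_z = 1370 × 0.973 × 0.5172 = 689.43 W/m².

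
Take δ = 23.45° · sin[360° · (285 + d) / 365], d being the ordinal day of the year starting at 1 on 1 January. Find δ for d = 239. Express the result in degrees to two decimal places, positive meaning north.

360 × (285 + 239) / 365 = 516.822°; sin(516.822°) = 0.3936.
δ = 23.45 × 0.3936 = 9.230° ≈ +9.23°.

+9.23°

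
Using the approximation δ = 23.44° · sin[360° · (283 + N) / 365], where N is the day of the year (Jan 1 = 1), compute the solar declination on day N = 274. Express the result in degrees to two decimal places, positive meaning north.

-3.82°

360 × (283 + 274) / 365 = 549.370°; sin(549.370°) = -0.1628.
δ = 23.44 × -0.1628 = -3.816° ≈ -3.82°.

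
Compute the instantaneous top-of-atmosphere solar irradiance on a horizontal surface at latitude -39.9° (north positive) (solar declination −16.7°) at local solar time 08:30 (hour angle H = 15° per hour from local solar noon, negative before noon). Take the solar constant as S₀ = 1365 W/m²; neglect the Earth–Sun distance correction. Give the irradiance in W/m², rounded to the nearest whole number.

862 W/m²

Hour angle H = 15° × (8.5 − 12) = -52.50°.
With φ = -39.9°, δ = -16.7°, H = -52.50°: sin φ sin δ = 0.1843, cos φ cos δ cos H = 0.4473, so cos θ_z = 0.6316.
Top-of-atmosphere irradiance = S₀ cos θ_z = 1365 × 0.6316 = 862.13 W/m².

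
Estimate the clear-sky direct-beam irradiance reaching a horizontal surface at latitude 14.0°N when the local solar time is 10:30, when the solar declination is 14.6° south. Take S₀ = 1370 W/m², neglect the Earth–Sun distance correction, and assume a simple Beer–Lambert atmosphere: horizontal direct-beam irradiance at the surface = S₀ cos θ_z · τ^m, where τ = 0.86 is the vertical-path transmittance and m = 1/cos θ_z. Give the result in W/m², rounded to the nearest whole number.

Hour angle H = 15° × (10.5 − 12) = -22.50°.
cos θ_z = sin φ sin δ + cos φ cos δ cos H = (0.2419)(-0.2521) + (0.9703)(0.9677)(0.9239) = 0.8065.
Air mass m = 1/cos θ_z = 1/0.8065 = 1.240; τ^m = 0.86^1.240 = 0.8294.
Surface direct beam = 1370 × 0.8065 × 0.8294 = 916.41 W/m².

916 W/m²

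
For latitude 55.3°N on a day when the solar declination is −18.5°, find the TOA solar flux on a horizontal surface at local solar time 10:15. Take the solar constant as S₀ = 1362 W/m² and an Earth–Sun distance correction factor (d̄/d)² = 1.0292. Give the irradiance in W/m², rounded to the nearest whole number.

313 W/m²

Hour angle H = 15° × (10.25 − 12) = -26.25°.
With φ = 55.3°, δ = -18.5°, H = -26.25°: sin φ sin δ = -0.2609, cos φ cos δ cos H = 0.4842, so cos θ_z = 0.2233.
Top-of-atmosphere irradiance = S₀ (d̄/d)² cos θ_z = 1362 × 1.0292 × 0.2233 = 313.02 W/m².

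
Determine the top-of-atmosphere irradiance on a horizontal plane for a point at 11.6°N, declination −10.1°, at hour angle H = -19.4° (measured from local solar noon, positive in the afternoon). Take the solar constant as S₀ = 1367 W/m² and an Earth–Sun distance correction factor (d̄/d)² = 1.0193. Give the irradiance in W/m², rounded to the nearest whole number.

1218 W/m²

cos θ_z = sin φ sin δ + cos φ cos δ cos H = (0.2011)(-0.1754) + (0.9796)(0.9845)(0.9432) = 0.8744.
Top-of-atmosphere irradiance = S₀ (d̄/d)² cos θ_z = 1367 × 1.0193 × 0.8744 = 1218.37 W/m².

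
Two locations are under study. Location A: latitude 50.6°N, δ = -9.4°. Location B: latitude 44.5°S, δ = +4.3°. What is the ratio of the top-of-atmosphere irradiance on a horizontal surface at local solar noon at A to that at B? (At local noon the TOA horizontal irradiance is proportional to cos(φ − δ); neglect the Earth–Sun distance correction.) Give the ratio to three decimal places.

A: cos θ_z = cos(50.6° − (-9.4°)) = 0.5000.
B: cos θ_z = cos(-44.5° − (4.3°)) = 0.6587.
Ratio A/B = 0.5000 / 0.6587 = 0.7591.

0.759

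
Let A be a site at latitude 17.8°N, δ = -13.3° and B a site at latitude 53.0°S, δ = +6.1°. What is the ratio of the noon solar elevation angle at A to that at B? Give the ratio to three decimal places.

A: 90° − |17.8 − (-13.3)| = 58.90°.
B: 90° − |-53.0 − (6.1)| = 30.90°.
Ratio A/B = 58.9000 / 30.9000 = 1.9061.

1.906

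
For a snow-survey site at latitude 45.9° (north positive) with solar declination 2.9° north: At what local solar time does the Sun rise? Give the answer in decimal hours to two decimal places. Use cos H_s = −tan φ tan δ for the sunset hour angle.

5.80 h

The sunset hour angle satisfies cos H_s = −tan φ tan δ = -0.0523, giving H_s = 93.00°.
Sunrise is at 12 − H_s/15 = 12 − 6.200 = 5.800 h local solar time.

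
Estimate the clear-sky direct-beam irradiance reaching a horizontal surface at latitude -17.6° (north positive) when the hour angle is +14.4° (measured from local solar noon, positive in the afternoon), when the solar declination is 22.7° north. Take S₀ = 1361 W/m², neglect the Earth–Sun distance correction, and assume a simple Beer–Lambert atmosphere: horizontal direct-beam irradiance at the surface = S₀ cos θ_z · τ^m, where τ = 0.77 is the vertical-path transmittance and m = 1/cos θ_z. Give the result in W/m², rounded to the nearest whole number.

701 W/m²

cos θ_z = sin φ sin δ + cos φ cos δ cos H = (-0.3024)(0.3859) + (0.9532)(0.9225)(0.9686) = 0.7350.
Air mass m = 1/cos θ_z = 1/0.7350 = 1.361; τ^m = 0.77^1.361 = 0.7007.
Surface direct beam = 1361 × 0.7350 × 0.7007 = 700.93 W/m².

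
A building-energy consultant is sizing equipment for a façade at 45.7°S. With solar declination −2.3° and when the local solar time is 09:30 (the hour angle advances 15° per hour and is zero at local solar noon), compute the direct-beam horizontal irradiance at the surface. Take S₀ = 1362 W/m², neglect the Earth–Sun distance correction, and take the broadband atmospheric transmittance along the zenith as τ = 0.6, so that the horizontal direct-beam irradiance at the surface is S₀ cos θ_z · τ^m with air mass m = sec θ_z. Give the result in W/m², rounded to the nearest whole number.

330 W/m²

Hour angle H = 15° × (9.5 − 12) = -37.50°.
With φ = -45.7°, δ = -2.3°, H = -37.50°: sin φ sin δ = 0.0287, cos φ cos δ cos H = 0.5536, so cos θ_z = 0.5823.
Air mass m = 1/cos θ_z = 1/0.5823 = 1.717; τ^m = 0.6^1.717 = 0.4160.
Surface direct beam = 1362 × 0.5823 × 0.4160 = 329.93 W/m².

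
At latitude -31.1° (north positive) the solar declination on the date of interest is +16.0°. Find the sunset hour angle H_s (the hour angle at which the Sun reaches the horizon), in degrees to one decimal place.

cos H_s = −tan(-31.1°) · tan(16.0°) = 0.1730, so H_s = arccos(0.1730) = 80.04°.

80.0°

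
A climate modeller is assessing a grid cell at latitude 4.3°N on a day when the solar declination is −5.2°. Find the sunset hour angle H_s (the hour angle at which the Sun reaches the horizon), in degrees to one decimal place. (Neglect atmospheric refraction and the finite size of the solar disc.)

89.6°

cos H_s = −tan(4.3°) · tan(-5.2°) = 0.0068, so H_s = arccos(0.0068) = 89.61°.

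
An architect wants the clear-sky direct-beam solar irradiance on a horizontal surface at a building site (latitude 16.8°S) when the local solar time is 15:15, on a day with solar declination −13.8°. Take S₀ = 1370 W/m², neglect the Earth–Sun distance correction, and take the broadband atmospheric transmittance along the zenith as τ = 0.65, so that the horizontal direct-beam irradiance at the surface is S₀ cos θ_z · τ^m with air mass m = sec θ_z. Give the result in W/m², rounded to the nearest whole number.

Hour angle H = 15° × (15.25 − 12) = 48.75°.
With φ = -16.8°, δ = -13.8°, H = 48.75°: sin φ sin δ = 0.0689, cos φ cos δ cos H = 0.6130, so cos θ_z = 0.6819.
Air mass m = 1/cos θ_z = 1/0.6819 = 1.466; τ^m = 0.65^1.466 = 0.5318.
Surface direct beam = 1370 × 0.6819 × 0.5318 = 496.81 W/m².

497 W/m²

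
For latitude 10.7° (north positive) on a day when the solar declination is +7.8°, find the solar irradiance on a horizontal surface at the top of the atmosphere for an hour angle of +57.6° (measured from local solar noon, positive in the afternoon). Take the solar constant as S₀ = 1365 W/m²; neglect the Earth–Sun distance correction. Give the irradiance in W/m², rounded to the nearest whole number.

cos θ_z = sin(10.7°) sin(7.8°) + cos(10.7°) cos(7.8°) cos(57.60°) = 0.0252 + 0.5216 = 0.5468.
Top-of-atmosphere irradiance = S₀ cos θ_z = 1365 × 0.5468 = 746.38 W/m².

746 W/m²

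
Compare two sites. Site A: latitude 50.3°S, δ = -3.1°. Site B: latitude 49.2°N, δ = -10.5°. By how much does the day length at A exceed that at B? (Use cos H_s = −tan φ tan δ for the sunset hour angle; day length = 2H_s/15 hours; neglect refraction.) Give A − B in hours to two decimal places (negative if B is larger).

A: H_s = arccos(−tan -50.3° · tan -3.1°) = 93.74°, so 2H_s/15 = 12.4987 h.
B: H_s = arccos(−tan 49.2° · tan -10.5°) = 77.60°, so 2H_s/15 = 10.3467 h.
A − B = 12.4987 − 10.3467 = 2.1520 h.

+2.15 h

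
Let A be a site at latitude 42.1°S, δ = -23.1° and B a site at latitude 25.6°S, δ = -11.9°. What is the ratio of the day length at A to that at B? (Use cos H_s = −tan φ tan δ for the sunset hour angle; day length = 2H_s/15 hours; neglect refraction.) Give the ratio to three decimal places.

A: H_s = arccos(−tan -42.1° · tan -23.1°) = 112.67°, so 2H_s/15 = 15.0227 h.
B: H_s = arccos(−tan -25.6° · tan -11.9°) = 95.79°, so 2H_s/15 = 12.7720 h.
Ratio A/B = 15.0227 / 12.7720 = 1.1762.

1.176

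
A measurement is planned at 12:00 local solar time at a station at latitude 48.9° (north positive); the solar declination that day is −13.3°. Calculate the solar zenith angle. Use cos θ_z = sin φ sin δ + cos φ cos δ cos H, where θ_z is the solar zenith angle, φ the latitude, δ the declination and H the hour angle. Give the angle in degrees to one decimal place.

62.2°

Hour angle H = 15° × (12 − 12) = 0.00°.
cos θ_z = sin φ sin δ + cos φ cos δ cos H = (0.7536)(-0.2300) + (0.6574)(0.9732)(1.0000) = 0.4665.
θ_z = arccos(0.4665) = 62.19°.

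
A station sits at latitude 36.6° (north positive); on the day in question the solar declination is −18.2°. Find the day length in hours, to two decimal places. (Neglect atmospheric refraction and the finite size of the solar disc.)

10.12 hours

The sunset hour angle satisfies cos H_s = −tan φ tan δ = 0.2442, giving H_s = 75.87°.
Day length = 2 H_s / 15° h⁻¹ = 151.74° / 15 = 10.116 h.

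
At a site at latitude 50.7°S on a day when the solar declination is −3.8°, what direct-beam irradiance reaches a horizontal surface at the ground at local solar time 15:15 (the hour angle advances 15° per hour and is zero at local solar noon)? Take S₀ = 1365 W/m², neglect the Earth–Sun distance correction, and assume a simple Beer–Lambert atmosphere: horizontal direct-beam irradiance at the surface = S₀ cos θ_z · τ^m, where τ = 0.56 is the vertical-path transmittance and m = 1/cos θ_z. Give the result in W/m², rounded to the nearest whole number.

185 W/m²

Hour angle H = 15° × (15.25 − 12) = 48.75°.
cos θ_z = sin(-50.7°) sin(-3.8°) + cos(-50.7°) cos(-3.8°) cos(48.75°) = 0.0513 + 0.4167 = 0.4680.
Air mass m = 1/cos θ_z = 1/0.4680 = 2.137; τ^m = 0.56^2.137 = 0.2897.
Surface direct beam = 1365 × 0.4680 × 0.2897 = 185.07 W/m².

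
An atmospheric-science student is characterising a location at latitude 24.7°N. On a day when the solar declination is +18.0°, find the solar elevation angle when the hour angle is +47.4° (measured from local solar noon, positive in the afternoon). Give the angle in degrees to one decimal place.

cos θ_z = sin φ sin δ + cos φ cos δ cos H = (0.4179)(0.3090) + (0.9085)(0.9511)(0.6769) = 0.7140.
θ_z = arccos(0.7140) = 44.44°, so the elevation is 90° − 44.44° = 45.56°.

45.6°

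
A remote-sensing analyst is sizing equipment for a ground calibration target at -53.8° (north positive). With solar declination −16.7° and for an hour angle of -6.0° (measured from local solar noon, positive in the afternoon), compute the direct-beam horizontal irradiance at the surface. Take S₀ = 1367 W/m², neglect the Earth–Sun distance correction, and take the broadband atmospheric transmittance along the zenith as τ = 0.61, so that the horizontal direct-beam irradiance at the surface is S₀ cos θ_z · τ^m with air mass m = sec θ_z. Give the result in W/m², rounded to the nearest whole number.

583 W/m²

With φ = -53.8°, δ = -16.7°, H = -6.00°: sin φ sin δ = 0.2319, cos φ cos δ cos H = 0.5626, so cos θ_z = 0.7945.
Air mass m = 1/cos θ_z = 1/0.7945 = 1.259; τ^m = 0.61^1.259 = 0.5367.
Surface direct beam = 1367 × 0.7945 × 0.5367 = 582.90 W/m².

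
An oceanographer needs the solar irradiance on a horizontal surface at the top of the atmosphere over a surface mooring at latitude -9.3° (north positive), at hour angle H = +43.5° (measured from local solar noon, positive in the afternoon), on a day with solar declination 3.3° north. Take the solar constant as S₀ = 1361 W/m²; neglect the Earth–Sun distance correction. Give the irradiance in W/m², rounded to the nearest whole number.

With φ = -9.3°, δ = 3.3°, H = 43.50°: sin φ sin δ = -0.0093, cos φ cos δ cos H = 0.7147, so cos θ_z = 0.7054.
Top-of-atmosphere irradiance = S₀ cos θ_z = 1361 × 0.7054 = 960.05 W/m².

960 W/m²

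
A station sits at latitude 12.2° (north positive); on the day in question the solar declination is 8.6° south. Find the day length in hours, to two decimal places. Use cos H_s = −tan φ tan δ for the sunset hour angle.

11.75 hours

cos H_s = −tan(12.2°) · tan(-8.6°) = 0.0327, so H_s = arccos(0.0327) = 88.13°.
Day length = 2 H_s / 15° h⁻¹ = 176.26° / 15 = 11.751 h.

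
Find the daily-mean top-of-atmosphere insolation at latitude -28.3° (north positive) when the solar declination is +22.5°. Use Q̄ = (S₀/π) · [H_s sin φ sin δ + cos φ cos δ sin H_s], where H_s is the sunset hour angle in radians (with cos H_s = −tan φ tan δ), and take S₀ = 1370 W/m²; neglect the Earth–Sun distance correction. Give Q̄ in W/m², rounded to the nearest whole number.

239 W/m²

−tan φ tan δ = −(-0.5384)(0.4142) = 0.2230; H_s = arccos(0.2230) = 77.11°. In radians, H_s = 1.3458.
H_s sin φ sin δ = 1.3458 × -0.4741 × 0.3827 = -0.2442.
cos φ cos δ sin H_s = 0.8805 × 0.9239 × 0.9748 = 0.7930.
Q̄ = (1370/π) × (-0.2442 + 0.7930) = 436.08 × 0.5488 = 239.32 W/m².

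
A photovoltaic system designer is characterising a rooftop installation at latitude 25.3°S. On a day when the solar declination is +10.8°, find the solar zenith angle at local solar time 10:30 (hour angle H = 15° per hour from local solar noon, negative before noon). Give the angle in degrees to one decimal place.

Hour angle H = 15° × (10.5 − 12) = -22.50°.
With φ = -25.3°, δ = 10.8°, H = -22.50°: sin φ sin δ = -0.0801, cos φ cos δ cos H = 0.8205, so cos θ_z = 0.7404.
θ_z = arccos(0.7404) = 42.23°.

42.2°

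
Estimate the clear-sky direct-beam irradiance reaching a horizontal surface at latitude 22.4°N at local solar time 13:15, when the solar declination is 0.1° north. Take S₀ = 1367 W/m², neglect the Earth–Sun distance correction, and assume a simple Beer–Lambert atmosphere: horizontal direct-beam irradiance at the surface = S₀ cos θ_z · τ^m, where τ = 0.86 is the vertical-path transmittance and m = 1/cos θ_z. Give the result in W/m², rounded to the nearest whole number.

1008 W/m²

Hour angle H = 15° × (13.25 − 12) = 18.75°.
With φ = 22.4°, δ = 0.1°, H = 18.75°: sin φ sin δ = 0.0007, cos φ cos δ cos H = 0.8755, so cos θ_z = 0.8762.
Air mass m = 1/cos θ_z = 1/0.8762 = 1.141; τ^m = 0.86^1.141 = 0.8419.
Surface direct beam = 1367 × 0.8762 × 0.8419 = 1008.40 W/m².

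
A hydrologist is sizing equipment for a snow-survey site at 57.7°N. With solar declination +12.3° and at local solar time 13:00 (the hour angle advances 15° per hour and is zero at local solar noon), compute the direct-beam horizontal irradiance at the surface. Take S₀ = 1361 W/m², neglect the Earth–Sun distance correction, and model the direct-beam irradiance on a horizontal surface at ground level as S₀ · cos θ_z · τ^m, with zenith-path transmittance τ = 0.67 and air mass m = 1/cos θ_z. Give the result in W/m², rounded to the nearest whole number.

Hour angle H = 15° × (13 − 12) = 15.00°.
cos θ_z = sin(57.7°) sin(12.3°) + cos(57.7°) cos(12.3°) cos(15.00°) = 0.1801 + 0.5043 = 0.6844.
Air mass m = 1/cos θ_z = 1/0.6844 = 1.461; τ^m = 0.67^1.461 = 0.5571.
Surface direct beam = 1361 × 0.6844 × 0.5571 = 518.92 W/m².

519 W/m²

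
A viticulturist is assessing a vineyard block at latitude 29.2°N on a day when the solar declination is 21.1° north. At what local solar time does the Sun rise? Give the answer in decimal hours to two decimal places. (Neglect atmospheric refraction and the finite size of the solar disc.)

cos H_s = −tan(29.2°) · tan(21.1°) = -0.2157, so H_s = arccos(-0.2157) = 102.46°.
Sunrise is at 12 − H_s/15 = 12 − 6.831 = 5.169 h local solar time.

5.17 h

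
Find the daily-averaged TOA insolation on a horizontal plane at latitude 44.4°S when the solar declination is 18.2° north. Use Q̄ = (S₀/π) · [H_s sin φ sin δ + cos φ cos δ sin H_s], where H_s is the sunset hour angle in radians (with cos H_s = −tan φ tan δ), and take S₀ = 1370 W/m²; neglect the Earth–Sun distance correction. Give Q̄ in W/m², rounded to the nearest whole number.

162 W/m²

The sunset hour angle satisfies cos H_s = −tan φ tan δ = 0.3220, giving H_s = 71.22°. In radians, H_s = 1.2430.
H_s sin φ sin δ = 1.2430 × -0.6997 × 0.3123 = -0.2716.
cos φ cos δ sin H_s = 0.7145 × 0.9500 × 0.9468 = 0.6427.
Q̄ = (1370/π) × (-0.2716 + 0.6427) = 436.08 × 0.3711 = 161.83 W/m².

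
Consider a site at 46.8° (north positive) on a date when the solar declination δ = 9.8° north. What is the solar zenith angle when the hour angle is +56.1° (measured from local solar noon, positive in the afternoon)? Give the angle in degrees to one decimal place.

cos θ_z = sin(46.8°) sin(9.8°) + cos(46.8°) cos(9.8°) cos(56.10°) = 0.1241 + 0.3762 = 0.5003.
θ_z = arccos(0.5003) = 59.98°.

60.0°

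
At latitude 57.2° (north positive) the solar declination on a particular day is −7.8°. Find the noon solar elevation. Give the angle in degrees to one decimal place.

25.0°

At local solar noon the hour angle is zero, so the elevation is 90° − |φ − δ| = 90° − |57.2° − (-7.8°)| = 90° − 65.0° = 25.0°.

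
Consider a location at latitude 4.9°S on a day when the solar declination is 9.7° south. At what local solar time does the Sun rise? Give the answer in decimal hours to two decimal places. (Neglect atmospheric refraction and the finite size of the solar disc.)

cos H_s = −tan(-4.9°) · tan(-9.7°) = -0.0147, so H_s = arccos(-0.0147) = 90.84°.
Sunrise is at 12 − H_s/15 = 12 − 6.056 = 5.944 h local solar time.

5.94 h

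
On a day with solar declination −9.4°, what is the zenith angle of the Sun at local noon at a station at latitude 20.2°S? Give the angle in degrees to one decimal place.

10.8°

At local solar noon the hour angle is zero, so the zenith angle is |φ − δ| = |-20.2° − (-9.4°)| = 10.8°.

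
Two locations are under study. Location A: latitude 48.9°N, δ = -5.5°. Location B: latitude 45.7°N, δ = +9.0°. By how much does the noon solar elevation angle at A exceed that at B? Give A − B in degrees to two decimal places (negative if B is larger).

A: 90° − |48.9 − (-5.5)| = 35.60°.
B: 90° − |45.7 − (9.0)| = 53.30°.
A − B = 35.60 − 53.30 = -17.70°.

-17.70°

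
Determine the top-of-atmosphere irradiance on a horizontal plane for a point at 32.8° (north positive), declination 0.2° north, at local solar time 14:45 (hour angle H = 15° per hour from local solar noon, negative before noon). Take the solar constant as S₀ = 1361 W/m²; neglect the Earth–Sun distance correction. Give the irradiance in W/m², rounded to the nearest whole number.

863 W/m²

Hour angle H = 15° × (14.75 − 12) = 41.25°.
With φ = 32.8°, δ = 0.2°, H = 41.25°: sin φ sin δ = 0.0019, cos φ cos δ cos H = 0.6320, so cos θ_z = 0.6339.
Top-of-atmosphere irradiance = S₀ cos θ_z = 1361 × 0.6339 = 862.74 W/m².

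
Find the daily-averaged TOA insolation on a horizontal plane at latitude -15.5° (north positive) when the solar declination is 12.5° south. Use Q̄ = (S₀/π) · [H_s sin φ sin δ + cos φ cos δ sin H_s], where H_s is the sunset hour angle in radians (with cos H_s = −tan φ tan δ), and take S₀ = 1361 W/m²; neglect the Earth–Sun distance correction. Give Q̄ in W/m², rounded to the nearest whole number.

−tan φ tan δ = −(-0.2773)(-0.2217) = -0.0615; H_s = arccos(-0.0615) = 93.53°. In radians, H_s = 1.6324.
H_s sin φ sin δ = 1.6324 × -0.2672 × -0.2164 = 0.0944.
cos φ cos δ sin H_s = 0.9636 × 0.9763 × 0.9981 = 0.9390.
Q̄ = (1361/π) × (0.0944 + 0.9390) = 433.22 × 1.0334 = 447.69 W/m².

448 W/m²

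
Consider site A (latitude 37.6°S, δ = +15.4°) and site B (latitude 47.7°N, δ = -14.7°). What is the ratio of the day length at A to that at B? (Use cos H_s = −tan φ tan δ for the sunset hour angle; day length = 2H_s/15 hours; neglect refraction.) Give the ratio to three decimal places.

1.062

A: H_s = arccos(−tan -37.6° · tan 15.4°) = 77.75°, so 2H_s/15 = 10.3667 h.
B: H_s = arccos(−tan 47.7° · tan -14.7°) = 73.24°, so 2H_s/15 = 9.7653 h.
Ratio A/B = 10.3667 / 9.7653 = 1.0616.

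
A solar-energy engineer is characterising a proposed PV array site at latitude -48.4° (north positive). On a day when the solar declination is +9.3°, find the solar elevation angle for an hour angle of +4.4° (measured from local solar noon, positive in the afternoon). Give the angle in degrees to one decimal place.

cos θ_z = sin(-48.4°) sin(9.3°) + cos(-48.4°) cos(9.3°) cos(4.40°) = -0.1208 + 0.6533 = 0.5325.
θ_z = arccos(0.5325) = 57.83°, so the elevation is 90° − 57.83° = 32.17°.

32.2°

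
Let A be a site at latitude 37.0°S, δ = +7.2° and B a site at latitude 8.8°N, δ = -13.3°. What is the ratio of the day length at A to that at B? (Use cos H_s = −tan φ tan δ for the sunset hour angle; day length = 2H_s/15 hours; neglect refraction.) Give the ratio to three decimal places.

A: H_s = arccos(−tan -37.0° · tan 7.2°) = 84.54°, so 2H_s/15 = 11.2720 h.
B: H_s = arccos(−tan 8.8° · tan -13.3°) = 87.90°, so 2H_s/15 = 11.7200 h.
Ratio A/B = 11.2720 / 11.7200 = 0.9618.

0.962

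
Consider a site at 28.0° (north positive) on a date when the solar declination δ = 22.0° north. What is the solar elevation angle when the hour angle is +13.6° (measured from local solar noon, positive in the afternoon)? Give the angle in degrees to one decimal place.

cos θ_z = sin φ sin δ + cos φ cos δ cos H = (0.4695)(0.3746) + (0.8829)(0.9272)(0.9720) = 0.9716.
θ_z = arccos(0.9716) = 13.69°, so the elevation is 90° − 13.69° = 76.31°.

76.3°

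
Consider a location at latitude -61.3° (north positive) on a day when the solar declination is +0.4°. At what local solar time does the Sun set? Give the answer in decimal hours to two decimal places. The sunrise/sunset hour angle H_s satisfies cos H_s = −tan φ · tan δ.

−tan φ tan δ = −(-1.8265)(0.0070) = 0.0128; H_s = arccos(0.0128) = 89.27°.
Sunset is at 12 + H_s/15 = 12 + 5.951 = 17.951 h local solar time.

17.95 h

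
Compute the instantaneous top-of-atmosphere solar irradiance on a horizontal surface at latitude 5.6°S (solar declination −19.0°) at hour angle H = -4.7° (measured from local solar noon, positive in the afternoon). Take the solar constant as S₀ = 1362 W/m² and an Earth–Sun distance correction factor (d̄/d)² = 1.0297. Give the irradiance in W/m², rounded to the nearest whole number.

cos θ_z = sin(-5.6°) sin(-19.0°) + cos(-5.6°) cos(-19.0°) cos(-4.70°) = 0.0318 + 0.9378 = 0.9696.
Top-of-atmosphere irradiance = S₀ (d̄/d)² cos θ_z = 1362 × 1.0297 × 0.9696 = 1359.82 W/m².

1360 W/m²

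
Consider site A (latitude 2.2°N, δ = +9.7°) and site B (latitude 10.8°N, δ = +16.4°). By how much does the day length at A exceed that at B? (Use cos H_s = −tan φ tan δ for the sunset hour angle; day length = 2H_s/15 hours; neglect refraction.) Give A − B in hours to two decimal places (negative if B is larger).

A: H_s = arccos(−tan 2.2° · tan 9.7°) = 90.38°, so 2H_s/15 = 12.0507 h.
B: H_s = arccos(−tan 10.8° · tan 16.4°) = 93.22°, so 2H_s/15 = 12.4293 h.
A − B = 12.0507 − 12.4293 = -0.3786 h.

-0.38 h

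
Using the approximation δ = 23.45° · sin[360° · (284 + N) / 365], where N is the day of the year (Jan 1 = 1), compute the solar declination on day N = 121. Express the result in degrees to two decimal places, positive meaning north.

+14.90°

360 × (284 + 121) / 365 = 399.452°; sin(399.452°) = 0.6354.
δ = 23.45 × 0.6354 = 14.900° ≈ +14.90°.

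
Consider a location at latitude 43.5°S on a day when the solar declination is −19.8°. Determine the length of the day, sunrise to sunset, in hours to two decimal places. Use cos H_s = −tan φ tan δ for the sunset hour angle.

cos H_s = −tan(-43.5°) · tan(-19.8°) = -0.3416, so H_s = arccos(-0.3416) = 109.97°.
Day length = 2 H_s / 15° h⁻¹ = 219.94° / 15 = 14.663 h.

14.66 hours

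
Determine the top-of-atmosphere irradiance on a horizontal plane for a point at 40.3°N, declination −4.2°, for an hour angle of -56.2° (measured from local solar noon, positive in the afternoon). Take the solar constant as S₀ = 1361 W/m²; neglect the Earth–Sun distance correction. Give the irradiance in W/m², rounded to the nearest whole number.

cos θ_z = sin(40.3°) sin(-4.2°) + cos(40.3°) cos(-4.2°) cos(-56.20°) = -0.0474 + 0.4231 = 0.3757.
Top-of-atmosphere irradiance = S₀ cos θ_z = 1361 × 0.3757 = 511.33 W/m².

511 W/m²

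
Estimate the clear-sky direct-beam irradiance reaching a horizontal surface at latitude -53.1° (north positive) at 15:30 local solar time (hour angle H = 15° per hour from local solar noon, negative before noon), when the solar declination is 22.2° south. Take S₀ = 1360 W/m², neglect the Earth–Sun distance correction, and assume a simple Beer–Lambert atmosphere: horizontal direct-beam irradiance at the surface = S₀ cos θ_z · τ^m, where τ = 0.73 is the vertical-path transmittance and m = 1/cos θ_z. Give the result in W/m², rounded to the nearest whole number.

533 W/m²

Hour angle H = 15° × (15.5 − 12) = 52.50°.
cos θ_z = sin(-53.1°) sin(-22.2°) + cos(-53.1°) cos(-22.2°) cos(52.50°) = 0.3022 + 0.3384 = 0.6406.
Air mass m = 1/cos θ_z = 1/0.6406 = 1.561; τ^m = 0.73^1.561 = 0.6119.
Surface direct beam = 1360 × 0.6406 × 0.6119 = 533.10 W/m².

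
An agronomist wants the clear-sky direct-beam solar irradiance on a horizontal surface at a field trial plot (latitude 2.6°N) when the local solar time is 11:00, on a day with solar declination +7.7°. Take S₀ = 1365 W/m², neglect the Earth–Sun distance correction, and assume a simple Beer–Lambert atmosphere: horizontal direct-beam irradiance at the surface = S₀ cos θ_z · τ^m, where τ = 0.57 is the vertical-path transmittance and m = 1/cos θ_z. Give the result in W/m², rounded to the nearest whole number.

Hour angle H = 15° × (11 − 12) = -15.00°.
cos θ_z = sin φ sin δ + cos φ cos δ cos H = (0.0454)(0.1340) + (0.9990)(0.9910)(0.9659) = 0.9623.
Air mass m = 1/cos θ_z = 1/0.9623 = 1.039; τ^m = 0.57^1.039 = 0.5576.
Surface direct beam = 1365 × 0.9623 × 0.5576 = 732.43 W/m².

732 W/m²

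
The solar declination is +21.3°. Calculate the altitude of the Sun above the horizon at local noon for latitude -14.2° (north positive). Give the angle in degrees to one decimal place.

At local solar noon the hour angle is zero, so the elevation is 90° − |φ − δ| = 90° − |-14.2° − (21.3°)| = 90° − 35.5° = 54.5°.

54.5°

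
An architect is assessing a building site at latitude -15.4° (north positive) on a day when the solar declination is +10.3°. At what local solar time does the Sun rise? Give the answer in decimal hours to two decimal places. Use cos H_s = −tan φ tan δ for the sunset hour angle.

6.19 h

−tan φ tan δ = −(-0.2754)(0.1817) = 0.0500; H_s = arccos(0.0500) = 87.13°.
Sunrise is at 12 − H_s/15 = 12 − 5.809 = 6.191 h local solar time.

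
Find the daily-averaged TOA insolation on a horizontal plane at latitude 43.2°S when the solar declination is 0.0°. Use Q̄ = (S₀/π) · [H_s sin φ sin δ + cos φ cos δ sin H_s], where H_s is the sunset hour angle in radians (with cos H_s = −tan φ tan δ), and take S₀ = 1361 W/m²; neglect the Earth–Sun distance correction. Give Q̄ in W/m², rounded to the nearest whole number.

−tan φ tan δ = −(-0.9391)(0.0000) = 0.0000; H_s = arccos(0.0000) = 90.00°. In radians, H_s = 1.5708.
H_s sin φ sin δ = 1.5708 × -0.6845 × 0.0000 = 0.0000.
cos φ cos δ sin H_s = 0.7290 × 1.0000 × 1.0000 = 0.7290.
Q̄ = (1361/π) × (0.0000 + 0.7290) = 433.22 × 0.7290 = 315.82 W/m².

316 W/m²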